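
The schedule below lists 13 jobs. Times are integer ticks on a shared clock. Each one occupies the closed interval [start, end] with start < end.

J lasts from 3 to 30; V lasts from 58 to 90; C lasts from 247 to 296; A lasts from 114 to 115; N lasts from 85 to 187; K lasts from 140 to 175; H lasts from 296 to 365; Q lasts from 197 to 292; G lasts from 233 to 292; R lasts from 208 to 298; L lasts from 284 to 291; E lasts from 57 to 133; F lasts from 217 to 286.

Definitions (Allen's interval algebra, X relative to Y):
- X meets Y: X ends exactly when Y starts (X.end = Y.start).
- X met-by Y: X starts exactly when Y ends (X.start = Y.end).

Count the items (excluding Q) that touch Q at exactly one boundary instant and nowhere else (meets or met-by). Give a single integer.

0

Target Q = [197, 292].
A [114, 115] → before → no.
C [247, 296] → overlapped-by → no.
E [57, 133] → before → no.
F [217, 286] → during → no.
G [233, 292] → finishes → no.
H [296, 365] → after → no.
J [3, 30] → before → no.
K [140, 175] → before → no.
L [284, 291] → during → no.
N [85, 187] → before → no.
R [208, 298] → overlapped-by → no.
V [58, 90] → before → no.
Total: 0.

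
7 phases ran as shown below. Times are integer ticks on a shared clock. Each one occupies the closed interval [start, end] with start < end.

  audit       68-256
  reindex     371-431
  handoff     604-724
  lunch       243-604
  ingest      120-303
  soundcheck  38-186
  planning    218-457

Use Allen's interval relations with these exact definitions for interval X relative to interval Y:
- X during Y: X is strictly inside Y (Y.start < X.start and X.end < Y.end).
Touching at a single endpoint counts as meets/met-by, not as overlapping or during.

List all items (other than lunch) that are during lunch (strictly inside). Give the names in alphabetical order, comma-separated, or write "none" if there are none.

Target lunch = [243, 604].
audit [68, 256] → overlaps → no.
handoff [604, 724] → met-by → no.
ingest [120, 303] → overlaps → no.
planning [218, 457] → overlaps → no.
reindex [371, 431] → during → yes.
soundcheck [38, 186] → before → no.
Result: reindex.

reindex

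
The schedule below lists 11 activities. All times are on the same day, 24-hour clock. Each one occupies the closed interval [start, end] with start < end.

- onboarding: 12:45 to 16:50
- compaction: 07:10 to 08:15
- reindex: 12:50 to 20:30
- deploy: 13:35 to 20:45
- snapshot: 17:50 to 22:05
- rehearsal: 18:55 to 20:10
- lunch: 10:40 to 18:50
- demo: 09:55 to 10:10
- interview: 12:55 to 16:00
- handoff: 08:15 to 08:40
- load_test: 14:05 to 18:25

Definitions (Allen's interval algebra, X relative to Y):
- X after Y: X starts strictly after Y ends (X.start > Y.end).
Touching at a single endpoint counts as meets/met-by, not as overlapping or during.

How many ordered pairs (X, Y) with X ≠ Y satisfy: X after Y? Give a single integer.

32

Checking all 110 ordered pairs for relation 'after'; matching pairs in alphabetical order:
(demo, compaction): demo after compaction ✓
(demo, handoff): demo after handoff ✓
(deploy, compaction): deploy after compaction ✓
(deploy, demo): deploy after demo ✓
(deploy, handoff): deploy after handoff ✓
(interview, compaction): interview after compaction ✓
(interview, demo): interview after demo ✓
(interview, handoff): interview after handoff ✓
(load_test, compaction): load_test after compaction ✓
(load_test, demo): load_test after demo ✓
(load_test, handoff): load_test after handoff ✓
(lunch, compaction): lunch after compaction ✓
(lunch, demo): lunch after demo ✓
(lunch, handoff): lunch after handoff ✓
(onboarding, compaction): onboarding after compaction ✓
(onboarding, demo): onboarding after demo ✓
(onboarding, handoff): onboarding after handoff ✓
(rehearsal, compaction): rehearsal after compaction ✓
(rehearsal, demo): rehearsal after demo ✓
(rehearsal, handoff): rehearsal after handoff ✓
(rehearsal, interview): rehearsal after interview ✓
(rehearsal, load_test): rehearsal after load_test ✓
(rehearsal, lunch): rehearsal after lunch ✓
(rehearsal, onboarding): rehearsal after onboarding ✓
... plus 8 further pairs not listed.
Count: 32.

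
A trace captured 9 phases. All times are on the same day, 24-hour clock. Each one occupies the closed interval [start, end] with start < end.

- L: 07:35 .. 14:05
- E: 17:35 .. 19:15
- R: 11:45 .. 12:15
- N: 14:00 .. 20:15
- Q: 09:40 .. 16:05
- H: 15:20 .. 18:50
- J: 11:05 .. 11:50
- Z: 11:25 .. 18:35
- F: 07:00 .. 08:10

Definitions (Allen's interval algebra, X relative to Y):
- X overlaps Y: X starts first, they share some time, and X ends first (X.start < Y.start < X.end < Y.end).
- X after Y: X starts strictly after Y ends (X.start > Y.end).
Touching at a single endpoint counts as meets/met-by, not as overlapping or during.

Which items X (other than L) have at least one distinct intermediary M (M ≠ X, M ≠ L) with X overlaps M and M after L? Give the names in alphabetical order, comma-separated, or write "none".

H, Q, Z

Target L = [07:35, 14:05].
Intermediaries M with M after L: E, H.
Via E — items with X overlaps E: H, Z.
Via H — items with X overlaps H: Q, Z.
Union: H, Q, Z.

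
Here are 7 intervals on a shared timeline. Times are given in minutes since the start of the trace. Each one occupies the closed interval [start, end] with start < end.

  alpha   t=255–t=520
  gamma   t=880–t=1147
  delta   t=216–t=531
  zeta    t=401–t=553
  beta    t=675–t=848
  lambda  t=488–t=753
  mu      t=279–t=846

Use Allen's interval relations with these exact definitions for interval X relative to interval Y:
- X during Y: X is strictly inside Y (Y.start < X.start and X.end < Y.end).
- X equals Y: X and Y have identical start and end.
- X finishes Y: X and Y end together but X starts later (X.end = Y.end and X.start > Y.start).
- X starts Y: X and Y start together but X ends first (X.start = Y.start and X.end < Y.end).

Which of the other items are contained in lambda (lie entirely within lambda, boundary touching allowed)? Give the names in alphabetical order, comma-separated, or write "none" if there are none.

Target lambda = [t=488, t=753].
alpha [t=255, t=520] → overlaps → no.
beta [t=675, t=848] → overlapped-by → no.
delta [t=216, t=531] → overlaps → no.
gamma [t=880, t=1147] → after → no.
mu [t=279, t=846] → contains → no.
zeta [t=401, t=553] → overlaps → no.
Result: none.

none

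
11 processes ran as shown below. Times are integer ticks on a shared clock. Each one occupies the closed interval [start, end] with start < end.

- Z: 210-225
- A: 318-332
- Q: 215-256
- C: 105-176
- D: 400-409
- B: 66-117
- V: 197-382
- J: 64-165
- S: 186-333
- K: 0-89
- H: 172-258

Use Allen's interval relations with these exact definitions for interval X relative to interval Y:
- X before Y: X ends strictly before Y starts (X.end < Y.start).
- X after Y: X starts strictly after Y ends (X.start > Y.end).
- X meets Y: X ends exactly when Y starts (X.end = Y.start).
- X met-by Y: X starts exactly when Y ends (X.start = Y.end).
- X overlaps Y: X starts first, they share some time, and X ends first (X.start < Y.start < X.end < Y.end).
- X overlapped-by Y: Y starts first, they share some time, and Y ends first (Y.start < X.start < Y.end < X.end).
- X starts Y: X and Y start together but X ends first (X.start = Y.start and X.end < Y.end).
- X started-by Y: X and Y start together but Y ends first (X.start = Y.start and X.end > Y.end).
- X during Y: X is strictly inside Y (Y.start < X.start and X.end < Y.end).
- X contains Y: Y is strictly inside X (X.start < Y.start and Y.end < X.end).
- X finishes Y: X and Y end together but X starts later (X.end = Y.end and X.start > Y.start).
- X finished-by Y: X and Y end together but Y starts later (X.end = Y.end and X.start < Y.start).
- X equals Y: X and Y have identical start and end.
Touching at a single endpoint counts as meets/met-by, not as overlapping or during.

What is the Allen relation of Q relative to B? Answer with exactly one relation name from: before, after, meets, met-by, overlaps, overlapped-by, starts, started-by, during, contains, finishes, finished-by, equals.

Q = [215, 256]; B = [66, 117].
Compare endpoints: Q.start > B.start, Q.start > B.end, Q.end > B.start, Q.end > B.end.
That pattern is 'after'.

after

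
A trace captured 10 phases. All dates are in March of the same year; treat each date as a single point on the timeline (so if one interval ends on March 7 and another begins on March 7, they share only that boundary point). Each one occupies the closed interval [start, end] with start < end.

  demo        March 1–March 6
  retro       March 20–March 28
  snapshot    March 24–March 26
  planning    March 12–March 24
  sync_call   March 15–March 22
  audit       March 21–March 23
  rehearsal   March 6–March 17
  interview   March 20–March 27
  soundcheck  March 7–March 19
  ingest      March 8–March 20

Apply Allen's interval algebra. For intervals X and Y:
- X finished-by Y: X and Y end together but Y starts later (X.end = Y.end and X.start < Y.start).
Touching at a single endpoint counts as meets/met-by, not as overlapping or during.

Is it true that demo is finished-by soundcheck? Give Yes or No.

No

demo = [March 1, March 6], soundcheck = [March 7, March 19].
Actual relation of demo to soundcheck: before.
Asked whether 'finished-by' holds → No.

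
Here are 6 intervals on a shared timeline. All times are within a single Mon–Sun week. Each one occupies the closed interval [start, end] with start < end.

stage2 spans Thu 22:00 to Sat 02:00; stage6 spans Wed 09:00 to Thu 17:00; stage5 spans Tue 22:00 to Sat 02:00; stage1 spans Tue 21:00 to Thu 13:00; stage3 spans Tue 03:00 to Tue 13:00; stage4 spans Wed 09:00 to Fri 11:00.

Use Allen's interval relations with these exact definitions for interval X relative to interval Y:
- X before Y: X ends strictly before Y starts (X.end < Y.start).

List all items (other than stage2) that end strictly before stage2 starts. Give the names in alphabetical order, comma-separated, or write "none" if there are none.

stage1, stage3, stage6

Target stage2 = [Thu 22:00, Sat 02:00].
stage1 [Tue 21:00, Thu 13:00] → before → yes.
stage3 [Tue 03:00, Tue 13:00] → before → yes.
stage4 [Wed 09:00, Fri 11:00] → overlaps → no.
stage5 [Tue 22:00, Sat 02:00] → finished-by → no.
stage6 [Wed 09:00, Thu 17:00] → before → yes.
Result: stage1, stage3, stage6.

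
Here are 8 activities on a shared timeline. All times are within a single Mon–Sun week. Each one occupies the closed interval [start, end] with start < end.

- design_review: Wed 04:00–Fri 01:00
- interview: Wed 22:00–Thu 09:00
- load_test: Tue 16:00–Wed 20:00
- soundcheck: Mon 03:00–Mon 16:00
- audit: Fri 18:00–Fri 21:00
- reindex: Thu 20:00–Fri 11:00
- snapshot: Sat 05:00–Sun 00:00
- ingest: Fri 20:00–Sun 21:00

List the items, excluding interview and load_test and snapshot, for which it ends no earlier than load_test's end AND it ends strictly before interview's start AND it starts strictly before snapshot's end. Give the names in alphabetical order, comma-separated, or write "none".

none

Conditions: its end is no earlier than load_test's end (X.end >= Wed 20:00) AND its end is strictly before interview's start (X.end < Wed 22:00) AND its start is strictly before snapshot's end (X.start < Sun 00:00).
audit: end Fri 21:00 >= Wed 20:00? ✓; end Fri 21:00 < Wed 22:00? ✗; start Fri 18:00 < Sun 00:00? ✓ → no.
design_review: end Fri 01:00 >= Wed 20:00? ✓; end Fri 01:00 < Wed 22:00? ✗; start Wed 04:00 < Sun 00:00? ✓ → no.
ingest: end Sun 21:00 >= Wed 20:00? ✓; end Sun 21:00 < Wed 22:00? ✗; start Fri 20:00 < Sun 00:00? ✓ → no.
reindex: end Fri 11:00 >= Wed 20:00? ✓; end Fri 11:00 < Wed 22:00? ✗; start Thu 20:00 < Sun 00:00? ✓ → no.
soundcheck: end Mon 16:00 >= Wed 20:00? ✗; end Mon 16:00 < Wed 22:00? ✓; start Mon 03:00 < Sun 00:00? ✓ → no.
Result: none.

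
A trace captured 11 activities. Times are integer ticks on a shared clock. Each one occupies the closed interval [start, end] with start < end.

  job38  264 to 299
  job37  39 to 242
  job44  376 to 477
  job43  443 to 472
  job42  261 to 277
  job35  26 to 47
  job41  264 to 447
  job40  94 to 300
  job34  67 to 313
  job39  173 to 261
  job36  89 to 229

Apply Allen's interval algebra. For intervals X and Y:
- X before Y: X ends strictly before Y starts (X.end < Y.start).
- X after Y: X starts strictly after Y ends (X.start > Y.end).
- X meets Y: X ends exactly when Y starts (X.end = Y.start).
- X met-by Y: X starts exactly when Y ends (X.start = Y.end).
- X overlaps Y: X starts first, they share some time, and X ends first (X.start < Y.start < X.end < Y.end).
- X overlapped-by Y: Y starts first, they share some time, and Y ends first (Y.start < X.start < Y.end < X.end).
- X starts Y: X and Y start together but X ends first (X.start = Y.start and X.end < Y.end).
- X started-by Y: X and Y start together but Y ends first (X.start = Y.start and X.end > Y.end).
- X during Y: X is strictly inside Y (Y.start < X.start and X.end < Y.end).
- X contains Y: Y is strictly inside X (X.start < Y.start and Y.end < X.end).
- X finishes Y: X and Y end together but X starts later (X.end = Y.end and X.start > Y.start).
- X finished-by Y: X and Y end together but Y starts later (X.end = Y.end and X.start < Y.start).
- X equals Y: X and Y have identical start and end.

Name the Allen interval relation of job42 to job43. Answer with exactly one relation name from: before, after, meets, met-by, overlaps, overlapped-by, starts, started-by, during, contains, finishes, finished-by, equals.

before

job42 = [261, 277]; job43 = [443, 472].
Compare endpoints: job42.start < job43.start, job42.start < job43.end, job42.end < job43.start, job42.end < job43.end.
That pattern is 'before'.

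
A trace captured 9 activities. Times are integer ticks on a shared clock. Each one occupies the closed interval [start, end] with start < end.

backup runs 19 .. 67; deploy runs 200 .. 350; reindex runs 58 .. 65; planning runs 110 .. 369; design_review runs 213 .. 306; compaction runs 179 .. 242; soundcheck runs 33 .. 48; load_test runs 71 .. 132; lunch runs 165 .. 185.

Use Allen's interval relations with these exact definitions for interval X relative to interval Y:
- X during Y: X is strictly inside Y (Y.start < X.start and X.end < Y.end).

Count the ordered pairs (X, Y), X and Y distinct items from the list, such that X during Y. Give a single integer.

7

Checking all 72 ordered pairs for relation 'during'; matching pairs in alphabetical order:
(compaction, planning): compaction during planning ✓
(deploy, planning): deploy during planning ✓
(design_review, deploy): design_review during deploy ✓
(design_review, planning): design_review during planning ✓
(lunch, planning): lunch during planning ✓
(reindex, backup): reindex during backup ✓
(soundcheck, backup): soundcheck during backup ✓
Count: 7.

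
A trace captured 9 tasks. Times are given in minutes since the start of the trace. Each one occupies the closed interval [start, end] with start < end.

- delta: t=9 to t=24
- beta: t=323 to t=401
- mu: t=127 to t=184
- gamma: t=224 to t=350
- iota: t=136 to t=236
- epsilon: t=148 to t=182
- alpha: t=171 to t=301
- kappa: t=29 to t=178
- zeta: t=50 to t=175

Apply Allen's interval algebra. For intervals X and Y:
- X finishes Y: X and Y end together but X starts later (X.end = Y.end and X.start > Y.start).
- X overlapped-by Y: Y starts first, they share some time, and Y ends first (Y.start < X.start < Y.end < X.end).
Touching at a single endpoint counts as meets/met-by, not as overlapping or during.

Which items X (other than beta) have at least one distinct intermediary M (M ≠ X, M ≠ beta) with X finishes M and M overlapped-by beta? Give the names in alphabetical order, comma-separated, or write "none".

none

Target beta = [t=323, t=401].
Intermediaries M with M overlapped-by beta: none.
Union: none.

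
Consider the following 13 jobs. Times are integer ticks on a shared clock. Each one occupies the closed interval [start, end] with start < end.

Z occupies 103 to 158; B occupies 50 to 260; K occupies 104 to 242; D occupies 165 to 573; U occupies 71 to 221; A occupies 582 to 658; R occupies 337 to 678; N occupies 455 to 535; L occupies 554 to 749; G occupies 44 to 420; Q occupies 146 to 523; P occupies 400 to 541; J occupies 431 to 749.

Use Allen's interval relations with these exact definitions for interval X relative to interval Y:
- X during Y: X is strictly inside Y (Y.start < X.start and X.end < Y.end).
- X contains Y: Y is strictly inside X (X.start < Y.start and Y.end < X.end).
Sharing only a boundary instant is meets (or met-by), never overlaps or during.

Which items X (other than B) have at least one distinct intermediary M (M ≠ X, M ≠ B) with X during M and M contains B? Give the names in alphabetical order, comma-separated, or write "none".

K, U, Z

Target B = [50, 260].
Intermediaries M with M contains B: G.
Via G — items with X during G: K, U, Z.
Union: K, U, Z.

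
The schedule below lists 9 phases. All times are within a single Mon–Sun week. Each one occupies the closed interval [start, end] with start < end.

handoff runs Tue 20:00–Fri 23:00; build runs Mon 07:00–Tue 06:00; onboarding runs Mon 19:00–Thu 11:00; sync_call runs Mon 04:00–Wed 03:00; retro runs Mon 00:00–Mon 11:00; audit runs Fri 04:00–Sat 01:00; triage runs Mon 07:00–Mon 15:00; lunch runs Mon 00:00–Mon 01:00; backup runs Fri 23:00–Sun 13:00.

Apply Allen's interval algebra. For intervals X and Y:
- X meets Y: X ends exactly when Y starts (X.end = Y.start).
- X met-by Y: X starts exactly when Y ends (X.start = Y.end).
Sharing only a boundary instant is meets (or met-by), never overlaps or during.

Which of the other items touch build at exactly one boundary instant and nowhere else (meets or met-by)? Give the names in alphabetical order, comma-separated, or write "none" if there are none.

Target build = [Mon 07:00, Tue 06:00].
audit [Fri 04:00, Sat 01:00] → after → no.
backup [Fri 23:00, Sun 13:00] → after → no.
handoff [Tue 20:00, Fri 23:00] → after → no.
lunch [Mon 00:00, Mon 01:00] → before → no.
onboarding [Mon 19:00, Thu 11:00] → overlapped-by → no.
retro [Mon 00:00, Mon 11:00] → overlaps → no.
sync_call [Mon 04:00, Wed 03:00] → contains → no.
triage [Mon 07:00, Mon 15:00] → starts → no.
Result: none.

none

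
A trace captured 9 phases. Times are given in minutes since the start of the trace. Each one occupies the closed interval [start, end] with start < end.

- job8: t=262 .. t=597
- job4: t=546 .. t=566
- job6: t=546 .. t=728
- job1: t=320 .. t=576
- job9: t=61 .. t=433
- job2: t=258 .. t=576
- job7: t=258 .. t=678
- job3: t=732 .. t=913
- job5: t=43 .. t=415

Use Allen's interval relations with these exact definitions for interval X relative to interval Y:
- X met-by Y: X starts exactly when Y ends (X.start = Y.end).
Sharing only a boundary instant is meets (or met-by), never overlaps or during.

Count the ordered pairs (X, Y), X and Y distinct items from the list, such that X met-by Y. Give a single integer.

Checking all 72 ordered pairs for relation 'met-by'; matching pairs in alphabetical order:
No pair satisfies it.
Count: 0.

0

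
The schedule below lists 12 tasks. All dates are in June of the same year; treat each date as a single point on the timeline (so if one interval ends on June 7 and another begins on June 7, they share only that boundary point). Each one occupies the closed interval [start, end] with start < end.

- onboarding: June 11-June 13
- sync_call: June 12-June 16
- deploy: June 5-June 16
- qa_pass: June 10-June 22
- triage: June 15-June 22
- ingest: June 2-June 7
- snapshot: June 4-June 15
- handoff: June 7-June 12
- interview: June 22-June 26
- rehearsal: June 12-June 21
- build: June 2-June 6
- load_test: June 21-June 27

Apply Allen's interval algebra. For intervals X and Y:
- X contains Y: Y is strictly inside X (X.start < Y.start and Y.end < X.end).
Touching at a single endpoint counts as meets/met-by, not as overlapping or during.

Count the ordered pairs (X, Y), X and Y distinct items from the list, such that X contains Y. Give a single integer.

8

Checking all 132 ordered pairs for relation 'contains'; matching pairs in alphabetical order:
(deploy, handoff): deploy contains handoff ✓
(deploy, onboarding): deploy contains onboarding ✓
(load_test, interview): load_test contains interview ✓
(qa_pass, onboarding): qa_pass contains onboarding ✓
(qa_pass, rehearsal): qa_pass contains rehearsal ✓
(qa_pass, sync_call): qa_pass contains sync_call ✓
(snapshot, handoff): snapshot contains handoff ✓
(snapshot, onboarding): snapshot contains onboarding ✓
Count: 8.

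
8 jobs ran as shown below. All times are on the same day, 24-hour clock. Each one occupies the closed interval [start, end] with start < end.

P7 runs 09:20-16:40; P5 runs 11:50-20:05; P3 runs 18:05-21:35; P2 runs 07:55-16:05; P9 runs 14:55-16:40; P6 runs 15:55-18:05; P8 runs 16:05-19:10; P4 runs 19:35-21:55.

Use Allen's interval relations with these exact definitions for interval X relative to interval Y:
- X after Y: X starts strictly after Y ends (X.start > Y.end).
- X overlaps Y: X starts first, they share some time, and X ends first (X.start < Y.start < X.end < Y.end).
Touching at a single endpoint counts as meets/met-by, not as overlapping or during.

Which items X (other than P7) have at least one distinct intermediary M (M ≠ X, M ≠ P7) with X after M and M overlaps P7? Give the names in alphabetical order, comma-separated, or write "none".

Target P7 = [09:20, 16:40].
Intermediaries M with M overlaps P7: P2.
Via P2 — items with X after P2: P3, P4.
Union: P3, P4.

P3, P4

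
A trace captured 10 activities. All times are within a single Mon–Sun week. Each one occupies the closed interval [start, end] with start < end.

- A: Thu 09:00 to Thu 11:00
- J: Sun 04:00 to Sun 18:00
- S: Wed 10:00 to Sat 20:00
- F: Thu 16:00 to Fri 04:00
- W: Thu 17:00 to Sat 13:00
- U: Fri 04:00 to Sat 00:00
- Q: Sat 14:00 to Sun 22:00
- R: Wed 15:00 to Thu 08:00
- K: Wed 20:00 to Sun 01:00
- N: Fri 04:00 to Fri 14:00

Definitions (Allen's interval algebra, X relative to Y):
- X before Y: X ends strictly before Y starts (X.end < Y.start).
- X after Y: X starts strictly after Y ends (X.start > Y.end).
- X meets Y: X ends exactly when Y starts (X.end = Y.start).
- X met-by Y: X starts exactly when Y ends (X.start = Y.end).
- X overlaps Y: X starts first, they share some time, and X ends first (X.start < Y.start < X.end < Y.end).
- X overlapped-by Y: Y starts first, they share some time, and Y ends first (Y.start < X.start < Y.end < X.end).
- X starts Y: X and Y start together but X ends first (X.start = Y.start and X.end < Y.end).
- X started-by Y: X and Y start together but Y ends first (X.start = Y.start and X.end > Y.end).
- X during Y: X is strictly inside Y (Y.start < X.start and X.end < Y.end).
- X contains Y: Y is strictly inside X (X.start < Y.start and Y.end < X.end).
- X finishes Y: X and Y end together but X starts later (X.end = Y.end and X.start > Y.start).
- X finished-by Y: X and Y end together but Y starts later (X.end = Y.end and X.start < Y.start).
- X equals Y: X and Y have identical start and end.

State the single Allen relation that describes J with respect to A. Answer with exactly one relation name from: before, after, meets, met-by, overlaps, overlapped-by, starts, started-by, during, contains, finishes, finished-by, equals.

after

J = [Sun 04:00, Sun 18:00]; A = [Thu 09:00, Thu 11:00].
Compare endpoints: J.start > A.start, J.start > A.end, J.end > A.start, J.end > A.end.
That pattern is 'after'.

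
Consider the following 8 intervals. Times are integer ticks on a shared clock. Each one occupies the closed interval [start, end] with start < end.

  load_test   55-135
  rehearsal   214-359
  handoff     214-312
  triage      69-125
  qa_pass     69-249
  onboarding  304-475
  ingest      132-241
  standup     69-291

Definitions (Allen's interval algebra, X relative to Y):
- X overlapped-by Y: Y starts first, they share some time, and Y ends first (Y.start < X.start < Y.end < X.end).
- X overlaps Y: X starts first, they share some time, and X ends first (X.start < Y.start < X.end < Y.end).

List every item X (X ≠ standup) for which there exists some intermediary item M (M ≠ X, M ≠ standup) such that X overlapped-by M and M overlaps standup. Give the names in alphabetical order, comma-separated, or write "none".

ingest, qa_pass

Target standup = [69, 291].
Intermediaries M with M overlaps standup: load_test.
Via load_test — items with X overlapped-by load_test: ingest, qa_pass.
Union: ingest, qa_pass.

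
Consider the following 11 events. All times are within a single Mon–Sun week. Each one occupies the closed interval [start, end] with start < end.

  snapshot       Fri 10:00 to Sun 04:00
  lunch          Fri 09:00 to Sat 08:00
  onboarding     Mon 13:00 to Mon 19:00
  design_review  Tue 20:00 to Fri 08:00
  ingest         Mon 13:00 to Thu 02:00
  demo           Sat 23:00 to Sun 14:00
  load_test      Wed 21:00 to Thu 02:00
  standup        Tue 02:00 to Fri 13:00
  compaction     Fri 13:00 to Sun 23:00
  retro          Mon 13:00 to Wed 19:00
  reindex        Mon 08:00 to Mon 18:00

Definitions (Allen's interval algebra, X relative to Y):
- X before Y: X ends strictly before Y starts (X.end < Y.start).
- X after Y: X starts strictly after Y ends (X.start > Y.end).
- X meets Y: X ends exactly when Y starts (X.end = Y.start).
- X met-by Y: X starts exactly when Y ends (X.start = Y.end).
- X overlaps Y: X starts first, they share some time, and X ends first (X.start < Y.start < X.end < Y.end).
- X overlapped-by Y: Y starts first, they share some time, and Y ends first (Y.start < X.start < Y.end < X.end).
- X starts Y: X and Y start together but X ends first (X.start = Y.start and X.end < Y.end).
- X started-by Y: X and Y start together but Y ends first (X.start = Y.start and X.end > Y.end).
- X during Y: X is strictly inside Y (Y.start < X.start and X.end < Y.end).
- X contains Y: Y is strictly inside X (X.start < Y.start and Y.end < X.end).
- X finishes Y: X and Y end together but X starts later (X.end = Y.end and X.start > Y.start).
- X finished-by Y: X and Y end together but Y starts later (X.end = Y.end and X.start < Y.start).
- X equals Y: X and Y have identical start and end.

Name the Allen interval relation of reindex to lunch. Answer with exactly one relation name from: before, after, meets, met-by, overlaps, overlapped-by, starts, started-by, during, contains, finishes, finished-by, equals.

reindex = [Mon 08:00, Mon 18:00]; lunch = [Fri 09:00, Sat 08:00].
Compare endpoints: reindex.start < lunch.start, reindex.start < lunch.end, reindex.end < lunch.start, reindex.end < lunch.end.
That pattern is 'before'.

before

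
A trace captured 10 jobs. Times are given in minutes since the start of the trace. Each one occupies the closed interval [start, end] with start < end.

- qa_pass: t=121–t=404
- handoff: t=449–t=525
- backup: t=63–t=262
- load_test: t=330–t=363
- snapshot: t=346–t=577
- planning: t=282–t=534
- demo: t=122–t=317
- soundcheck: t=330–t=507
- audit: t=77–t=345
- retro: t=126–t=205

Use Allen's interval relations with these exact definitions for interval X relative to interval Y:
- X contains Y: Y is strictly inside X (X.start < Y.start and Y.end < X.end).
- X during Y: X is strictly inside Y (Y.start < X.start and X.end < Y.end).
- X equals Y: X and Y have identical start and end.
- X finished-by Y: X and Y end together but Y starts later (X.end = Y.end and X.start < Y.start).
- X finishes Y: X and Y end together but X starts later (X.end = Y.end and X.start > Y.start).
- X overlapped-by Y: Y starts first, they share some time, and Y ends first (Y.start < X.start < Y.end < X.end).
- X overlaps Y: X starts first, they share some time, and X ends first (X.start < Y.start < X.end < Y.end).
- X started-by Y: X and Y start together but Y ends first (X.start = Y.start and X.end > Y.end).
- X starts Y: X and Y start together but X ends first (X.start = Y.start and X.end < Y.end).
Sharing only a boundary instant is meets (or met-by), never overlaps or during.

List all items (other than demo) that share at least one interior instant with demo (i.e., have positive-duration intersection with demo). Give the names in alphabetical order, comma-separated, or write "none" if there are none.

Target demo = [t=122, t=317].
audit [t=77, t=345] → contains → yes.
backup [t=63, t=262] → overlaps → yes.
handoff [t=449, t=525] → after → no.
load_test [t=330, t=363] → after → no.
planning [t=282, t=534] → overlapped-by → yes.
qa_pass [t=121, t=404] → contains → yes.
retro [t=126, t=205] → during → yes.
snapshot [t=346, t=577] → after → no.
soundcheck [t=330, t=507] → after → no.
Result: audit, backup, planning, qa_pass, retro.

audit, backup, planning, qa_pass, retro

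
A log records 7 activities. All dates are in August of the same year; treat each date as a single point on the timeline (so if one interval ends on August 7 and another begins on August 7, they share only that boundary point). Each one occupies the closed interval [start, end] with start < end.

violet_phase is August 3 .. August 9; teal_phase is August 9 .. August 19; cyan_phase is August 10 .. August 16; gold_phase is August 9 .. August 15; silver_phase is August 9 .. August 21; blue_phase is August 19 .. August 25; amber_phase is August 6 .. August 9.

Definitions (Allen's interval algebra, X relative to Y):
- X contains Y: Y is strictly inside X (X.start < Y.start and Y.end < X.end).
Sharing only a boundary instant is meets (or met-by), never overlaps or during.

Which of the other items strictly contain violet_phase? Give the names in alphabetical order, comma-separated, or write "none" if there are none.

Target violet_phase = [August 3, August 9].
amber_phase [August 6, August 9] → finishes → no.
blue_phase [August 19, August 25] → after → no.
cyan_phase [August 10, August 16] → after → no.
gold_phase [August 9, August 15] → met-by → no.
silver_phase [August 9, August 21] → met-by → no.
teal_phase [August 9, August 19] → met-by → no.
Result: none.

none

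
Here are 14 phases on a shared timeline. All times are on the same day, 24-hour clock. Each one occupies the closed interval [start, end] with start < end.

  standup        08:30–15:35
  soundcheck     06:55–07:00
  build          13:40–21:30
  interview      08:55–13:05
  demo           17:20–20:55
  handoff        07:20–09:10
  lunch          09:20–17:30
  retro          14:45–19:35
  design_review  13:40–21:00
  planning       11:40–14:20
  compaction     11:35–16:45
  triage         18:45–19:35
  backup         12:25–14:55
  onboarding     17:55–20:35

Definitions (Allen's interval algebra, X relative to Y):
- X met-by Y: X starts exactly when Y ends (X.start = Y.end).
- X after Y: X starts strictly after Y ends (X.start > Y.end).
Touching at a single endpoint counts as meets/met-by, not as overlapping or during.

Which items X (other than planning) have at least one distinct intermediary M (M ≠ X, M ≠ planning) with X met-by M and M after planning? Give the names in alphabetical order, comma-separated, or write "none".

none

Target planning = [11:40, 14:20].
Intermediaries M with M after planning: demo, onboarding, retro, triage.
Via demo — items with X met-by demo: none.
Via onboarding — items with X met-by onboarding: none.
Via retro — items with X met-by retro: none.
Via triage — items with X met-by triage: none.
Union: none.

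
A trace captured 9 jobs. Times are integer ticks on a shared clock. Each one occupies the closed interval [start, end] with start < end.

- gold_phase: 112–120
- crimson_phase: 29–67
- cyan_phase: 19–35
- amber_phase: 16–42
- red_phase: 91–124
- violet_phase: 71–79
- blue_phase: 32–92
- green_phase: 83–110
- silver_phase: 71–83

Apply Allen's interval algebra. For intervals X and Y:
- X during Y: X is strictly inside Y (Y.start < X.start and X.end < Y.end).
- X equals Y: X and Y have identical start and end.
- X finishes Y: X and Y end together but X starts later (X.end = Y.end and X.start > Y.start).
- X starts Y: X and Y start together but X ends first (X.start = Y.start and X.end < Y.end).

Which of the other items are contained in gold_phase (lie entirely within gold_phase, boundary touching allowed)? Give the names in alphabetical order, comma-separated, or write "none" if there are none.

Target gold_phase = [112, 120].
amber_phase [16, 42] → before → no.
blue_phase [32, 92] → before → no.
crimson_phase [29, 67] → before → no.
cyan_phase [19, 35] → before → no.
green_phase [83, 110] → before → no.
red_phase [91, 124] → contains → no.
silver_phase [71, 83] → before → no.
violet_phase [71, 79] → before → no.
Result: none.

none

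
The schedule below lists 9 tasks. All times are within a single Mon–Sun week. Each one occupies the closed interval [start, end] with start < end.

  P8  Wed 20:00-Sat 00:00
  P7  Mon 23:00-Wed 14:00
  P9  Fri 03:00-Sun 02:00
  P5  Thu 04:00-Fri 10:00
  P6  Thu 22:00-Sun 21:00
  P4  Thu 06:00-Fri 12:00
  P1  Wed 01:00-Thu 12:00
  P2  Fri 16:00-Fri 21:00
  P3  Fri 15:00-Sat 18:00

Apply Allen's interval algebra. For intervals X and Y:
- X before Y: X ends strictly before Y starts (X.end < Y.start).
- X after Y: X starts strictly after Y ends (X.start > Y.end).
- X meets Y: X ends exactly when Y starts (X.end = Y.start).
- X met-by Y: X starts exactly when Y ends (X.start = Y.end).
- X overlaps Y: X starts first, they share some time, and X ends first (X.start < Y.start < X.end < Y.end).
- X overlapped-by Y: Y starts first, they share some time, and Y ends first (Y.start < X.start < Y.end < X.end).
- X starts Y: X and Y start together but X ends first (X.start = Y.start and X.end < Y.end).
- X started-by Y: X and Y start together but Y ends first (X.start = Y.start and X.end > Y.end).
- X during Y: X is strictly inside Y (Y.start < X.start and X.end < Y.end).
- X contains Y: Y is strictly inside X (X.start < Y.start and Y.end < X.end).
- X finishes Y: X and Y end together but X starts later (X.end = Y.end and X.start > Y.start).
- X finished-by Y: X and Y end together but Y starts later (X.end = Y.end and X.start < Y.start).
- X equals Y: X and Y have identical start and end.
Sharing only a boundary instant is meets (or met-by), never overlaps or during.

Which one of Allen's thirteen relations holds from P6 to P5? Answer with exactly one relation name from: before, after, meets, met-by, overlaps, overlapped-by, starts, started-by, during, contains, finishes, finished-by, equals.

overlapped-by

P6 = [Thu 22:00, Sun 21:00]; P5 = [Thu 04:00, Fri 10:00].
Compare endpoints: P6.start > P5.start, P6.start < P5.end, P6.end > P5.start, P6.end > P5.end.
That pattern is 'overlapped-by'.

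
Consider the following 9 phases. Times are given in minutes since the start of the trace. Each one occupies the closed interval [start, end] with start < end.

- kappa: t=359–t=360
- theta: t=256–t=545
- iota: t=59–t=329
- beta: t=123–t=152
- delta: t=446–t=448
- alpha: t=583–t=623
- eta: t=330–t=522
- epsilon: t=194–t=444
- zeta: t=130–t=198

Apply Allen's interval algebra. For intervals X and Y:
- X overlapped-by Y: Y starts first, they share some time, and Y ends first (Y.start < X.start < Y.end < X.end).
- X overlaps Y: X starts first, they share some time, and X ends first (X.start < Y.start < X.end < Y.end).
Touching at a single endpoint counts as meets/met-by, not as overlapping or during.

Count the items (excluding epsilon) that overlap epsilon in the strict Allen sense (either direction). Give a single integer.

Target epsilon = [t=194, t=444].
alpha [t=583, t=623] → after → no.
beta [t=123, t=152] → before → no.
delta [t=446, t=448] → after → no.
eta [t=330, t=522] → overlapped-by → counts.
iota [t=59, t=329] → overlaps → counts.
kappa [t=359, t=360] → during → no.
theta [t=256, t=545] → overlapped-by → counts.
zeta [t=130, t=198] → overlaps → counts.
Total: 4.

4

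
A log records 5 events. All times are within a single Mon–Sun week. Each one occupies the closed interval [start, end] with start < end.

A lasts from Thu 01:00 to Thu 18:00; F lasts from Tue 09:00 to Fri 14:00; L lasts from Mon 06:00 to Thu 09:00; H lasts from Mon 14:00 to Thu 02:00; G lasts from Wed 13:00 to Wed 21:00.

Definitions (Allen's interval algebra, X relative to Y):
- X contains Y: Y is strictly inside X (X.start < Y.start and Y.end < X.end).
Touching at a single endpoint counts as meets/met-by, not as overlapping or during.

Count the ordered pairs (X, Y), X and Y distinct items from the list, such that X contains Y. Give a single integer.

Checking all 20 ordered pairs for relation 'contains'; matching pairs in alphabetical order:
(F, A): F contains A ✓
(F, G): F contains G ✓
(H, G): H contains G ✓
(L, G): L contains G ✓
(L, H): L contains H ✓
Count: 5.

5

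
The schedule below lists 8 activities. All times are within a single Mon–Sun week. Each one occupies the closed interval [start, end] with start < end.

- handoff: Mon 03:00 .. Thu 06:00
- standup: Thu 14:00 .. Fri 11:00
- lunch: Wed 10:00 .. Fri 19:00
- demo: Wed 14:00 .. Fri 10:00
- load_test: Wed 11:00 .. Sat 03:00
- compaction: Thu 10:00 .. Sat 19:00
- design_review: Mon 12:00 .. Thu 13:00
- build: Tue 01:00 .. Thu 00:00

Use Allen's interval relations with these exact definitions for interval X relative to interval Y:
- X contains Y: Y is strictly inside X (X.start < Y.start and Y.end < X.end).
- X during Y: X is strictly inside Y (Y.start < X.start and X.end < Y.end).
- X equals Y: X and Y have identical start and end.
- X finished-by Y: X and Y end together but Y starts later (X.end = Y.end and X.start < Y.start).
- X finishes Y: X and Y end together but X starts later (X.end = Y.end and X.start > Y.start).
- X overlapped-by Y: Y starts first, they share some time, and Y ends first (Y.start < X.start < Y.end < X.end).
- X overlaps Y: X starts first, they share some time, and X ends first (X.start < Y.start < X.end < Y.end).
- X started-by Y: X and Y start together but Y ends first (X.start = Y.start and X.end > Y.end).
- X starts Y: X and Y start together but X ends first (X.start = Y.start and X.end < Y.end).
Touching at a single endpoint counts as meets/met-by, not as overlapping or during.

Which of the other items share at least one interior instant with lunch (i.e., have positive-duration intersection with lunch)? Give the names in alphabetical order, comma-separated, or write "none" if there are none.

Target lunch = [Wed 10:00, Fri 19:00].
build [Tue 01:00, Thu 00:00] → overlaps → yes.
compaction [Thu 10:00, Sat 19:00] → overlapped-by → yes.
demo [Wed 14:00, Fri 10:00] → during → yes.
design_review [Mon 12:00, Thu 13:00] → overlaps → yes.
handoff [Mon 03:00, Thu 06:00] → overlaps → yes.
load_test [Wed 11:00, Sat 03:00] → overlapped-by → yes.
standup [Thu 14:00, Fri 11:00] → during → yes.
Result: build, compaction, demo, design_review, handoff, load_test, standup.

build, compaction, demo, design_review, handoff, load_test, standup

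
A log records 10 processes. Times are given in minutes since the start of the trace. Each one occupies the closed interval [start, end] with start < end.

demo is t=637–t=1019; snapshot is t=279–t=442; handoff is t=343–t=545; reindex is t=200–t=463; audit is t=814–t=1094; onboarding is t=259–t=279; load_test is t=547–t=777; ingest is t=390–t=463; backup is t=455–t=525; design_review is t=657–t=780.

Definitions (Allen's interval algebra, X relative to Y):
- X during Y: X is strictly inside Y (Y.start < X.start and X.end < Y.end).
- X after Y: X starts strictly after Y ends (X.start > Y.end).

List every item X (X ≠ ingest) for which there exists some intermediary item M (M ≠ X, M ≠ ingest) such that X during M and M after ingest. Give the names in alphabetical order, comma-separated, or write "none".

design_review

Target ingest = [t=390, t=463].
Intermediaries M with M after ingest: audit, demo, design_review, load_test.
Via audit — items with X during audit: none.
Via demo — items with X during demo: design_review.
Via design_review — items with X during design_review: none.
Via load_test — items with X during load_test: none.
Union: design_review.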